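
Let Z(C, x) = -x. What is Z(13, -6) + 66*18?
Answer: 1194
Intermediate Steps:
Z(13, -6) + 66*18 = -1*(-6) + 66*18 = 6 + 1188 = 1194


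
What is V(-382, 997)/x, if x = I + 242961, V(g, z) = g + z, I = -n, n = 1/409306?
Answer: 50344638/19889079013 ≈ 0.0025313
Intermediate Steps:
n = 1/409306 ≈ 2.4432e-6
I = -1/409306 (I = -1*1/409306 = -1/409306 ≈ -2.4432e-6)
x = 99445395065/409306 (x = -1/409306 + 242961 = 99445395065/409306 ≈ 2.4296e+5)
V(-382, 997)/x = (-382 + 997)/(99445395065/409306) = 615*(409306/99445395065) = 50344638/19889079013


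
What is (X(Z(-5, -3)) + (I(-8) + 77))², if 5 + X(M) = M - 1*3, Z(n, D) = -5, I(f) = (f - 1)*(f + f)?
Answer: 43264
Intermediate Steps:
I(f) = 2*f*(-1 + f) (I(f) = (-1 + f)*(2*f) = 2*f*(-1 + f))
X(M) = -8 + M (X(M) = -5 + (M - 1*3) = -5 + (M - 3) = -5 + (-3 + M) = -8 + M)
(X(Z(-5, -3)) + (I(-8) + 77))² = ((-8 - 5) + (2*(-8)*(-1 - 8) + 77))² = (-13 + (2*(-8)*(-9) + 77))² = (-13 + (144 + 77))² = (-13 + 221)² = 208² = 43264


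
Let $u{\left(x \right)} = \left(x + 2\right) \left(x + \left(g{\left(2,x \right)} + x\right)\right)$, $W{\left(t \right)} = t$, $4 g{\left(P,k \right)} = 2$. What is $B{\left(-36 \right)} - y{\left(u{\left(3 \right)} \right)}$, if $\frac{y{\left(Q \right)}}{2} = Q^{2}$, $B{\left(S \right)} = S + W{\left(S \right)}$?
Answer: $- \frac{4369}{2} \approx -2184.5$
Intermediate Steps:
$g{\left(P,k \right)} = \frac{1}{2}$ ($g{\left(P,k \right)} = \frac{1}{4} \cdot 2 = \frac{1}{2}$)
$B{\left(S \right)} = 2 S$ ($B{\left(S \right)} = S + S = 2 S$)
$u{\left(x \right)} = \left(\frac{1}{2} + 2 x\right) \left(2 + x\right)$ ($u{\left(x \right)} = \left(x + 2\right) \left(x + \left(\frac{1}{2} + x\right)\right) = \left(2 + x\right) \left(\frac{1}{2} + 2 x\right) = \left(\frac{1}{2} + 2 x\right) \left(2 + x\right)$)
$y{\left(Q \right)} = 2 Q^{2}$
$B{\left(-36 \right)} - y{\left(u{\left(3 \right)} \right)} = 2 \left(-36\right) - 2 \left(1 + 2 \cdot 3^{2} + \frac{9}{2} \cdot 3\right)^{2} = -72 - 2 \left(1 + 2 \cdot 9 + \frac{27}{2}\right)^{2} = -72 - 2 \left(1 + 18 + \frac{27}{2}\right)^{2} = -72 - 2 \left(\frac{65}{2}\right)^{2} = -72 - 2 \cdot \frac{4225}{4} = -72 - \frac{4225}{2} = - \frac{4369}{2}$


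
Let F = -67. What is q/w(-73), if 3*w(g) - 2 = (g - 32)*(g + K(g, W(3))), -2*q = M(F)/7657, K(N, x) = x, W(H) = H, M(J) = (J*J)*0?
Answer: 0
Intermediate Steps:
M(J) = 0 (M(J) = J**2*0 = 0)
q = 0 (q = -0/7657 = -1/2*0 = 0)
w(g) = 2/3 + (-32 + g)*(3 + g)/3 (w(g) = 2/3 + ((g - 32)*(g + 3))/3 = 2/3 + ((-32 + g)*(3 + g))/3 = 2/3 + (-32 + g)*(3 + g)/3)
q/w(-73) = 0/(-94/3 - 29/3*(-73) + (1/3)*(-73)**2) = 0/(-94/3 + 2117/3 + (1/3)*5329) = 0/(-94/3 + 2117/3 + 5329/3) = 0/(7352/3) = 0*(3/7352) = 0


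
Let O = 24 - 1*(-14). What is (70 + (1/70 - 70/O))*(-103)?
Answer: -9338907/1330 ≈ -7021.7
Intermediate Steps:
O = 38 (O = 24 + 14 = 38)
(70 + (1/70 - 70/O))*(-103) = (70 + (1/70 - 70/38))*(-103) = (70 + (1*(1/70) - 70*1/38))*(-103) = (70 + (1/70 - 35/19))*(-103) = (70 - 2431/1330)*(-103) = (90669/1330)*(-103) = -9338907/1330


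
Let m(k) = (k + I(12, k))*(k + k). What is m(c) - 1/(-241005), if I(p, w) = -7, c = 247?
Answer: 28573552801/241005 ≈ 1.1856e+5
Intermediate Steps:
m(k) = 2*k*(-7 + k) (m(k) = (k - 7)*(k + k) = (-7 + k)*(2*k) = 2*k*(-7 + k))
m(c) - 1/(-241005) = 2*247*(-7 + 247) - 1/(-241005) = 2*247*240 - 1*(-1/241005) = 118560 + 1/241005 = 28573552801/241005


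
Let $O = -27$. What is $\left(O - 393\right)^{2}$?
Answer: $176400$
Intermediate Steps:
$\left(O - 393\right)^{2} = \left(-27 - 393\right)^{2} = \left(-420\right)^{2} = 176400$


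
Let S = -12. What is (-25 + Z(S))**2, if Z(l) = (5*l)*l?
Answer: 483025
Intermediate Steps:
Z(l) = 5*l**2
(-25 + Z(S))**2 = (-25 + 5*(-12)**2)**2 = (-25 + 5*144)**2 = (-25 + 720)**2 = 695**2 = 483025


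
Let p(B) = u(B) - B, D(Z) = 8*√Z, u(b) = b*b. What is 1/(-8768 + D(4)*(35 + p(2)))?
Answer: -1/8176 ≈ -0.00012231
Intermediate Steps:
u(b) = b²
p(B) = B² - B
1/(-8768 + D(4)*(35 + p(2))) = 1/(-8768 + (8*√4)*(35 + 2*(-1 + 2))) = 1/(-8768 + (8*2)*(35 + 2*1)) = 1/(-8768 + 16*(35 + 2)) = 1/(-8768 + 16*37) = 1/(-8768 + 592) = 1/(-8176) = -1/8176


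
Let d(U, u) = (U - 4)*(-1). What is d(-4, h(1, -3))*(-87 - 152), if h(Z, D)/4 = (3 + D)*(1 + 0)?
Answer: -1912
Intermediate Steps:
h(Z, D) = 12 + 4*D (h(Z, D) = 4*((3 + D)*(1 + 0)) = 4*((3 + D)*1) = 4*(3 + D) = 12 + 4*D)
d(U, u) = 4 - U (d(U, u) = (-4 + U)*(-1) = 4 - U)
d(-4, h(1, -3))*(-87 - 152) = (4 - 1*(-4))*(-87 - 152) = (4 + 4)*(-239) = 8*(-239) = -1912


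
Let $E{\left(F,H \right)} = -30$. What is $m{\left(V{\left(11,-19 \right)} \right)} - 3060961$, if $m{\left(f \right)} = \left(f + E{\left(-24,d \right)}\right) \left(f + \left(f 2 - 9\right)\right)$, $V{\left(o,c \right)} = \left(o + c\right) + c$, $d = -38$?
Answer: $-3055831$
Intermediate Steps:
$V{\left(o,c \right)} = o + 2 c$ ($V{\left(o,c \right)} = \left(c + o\right) + c = o + 2 c$)
$m{\left(f \right)} = \left(-30 + f\right) \left(-9 + 3 f\right)$ ($m{\left(f \right)} = \left(f - 30\right) \left(f + \left(f 2 - 9\right)\right) = \left(-30 + f\right) \left(f + \left(2 f - 9\right)\right) = \left(-30 + f\right) \left(f + \left(-9 + 2 f\right)\right) = \left(-30 + f\right) \left(-9 + 3 f\right)$)
$m{\left(V{\left(11,-19 \right)} \right)} - 3060961 = \left(270 - 99 \left(11 + 2 \left(-19\right)\right) + 3 \left(11 + 2 \left(-19\right)\right)^{2}\right) - 3060961 = \left(270 - 99 \left(11 - 38\right) + 3 \left(11 - 38\right)^{2}\right) - 3060961 = \left(270 - -2673 + 3 \left(-27\right)^{2}\right) - 3060961 = \left(270 + 2673 + 3 \cdot 729\right) - 3060961 = \left(270 + 2673 + 2187\right) - 3060961 = 5130 - 3060961 = -3055831$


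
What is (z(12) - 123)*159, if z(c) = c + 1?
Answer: -17490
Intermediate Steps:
z(c) = 1 + c
(z(12) - 123)*159 = ((1 + 12) - 123)*159 = (13 - 123)*159 = -110*159 = -17490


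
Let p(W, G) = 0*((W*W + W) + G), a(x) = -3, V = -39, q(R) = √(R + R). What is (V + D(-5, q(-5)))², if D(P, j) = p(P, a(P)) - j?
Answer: (39 + I*√10)² ≈ 1511.0 + 246.66*I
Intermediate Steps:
q(R) = √2*√R (q(R) = √(2*R) = √2*√R)
p(W, G) = 0 (p(W, G) = 0*((W² + W) + G) = 0*((W + W²) + G) = 0*(G + W + W²) = 0)
D(P, j) = -j (D(P, j) = 0 - j = -j)
(V + D(-5, q(-5)))² = (-39 - √2*√(-5))² = (-39 - √2*I*√5)² = (-39 - I*√10)²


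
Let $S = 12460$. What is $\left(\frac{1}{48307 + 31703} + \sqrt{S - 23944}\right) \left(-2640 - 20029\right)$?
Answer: $- \frac{22669}{80010} - 136014 i \sqrt{319} \approx -0.28333 - 2.4293 \cdot 10^{6} i$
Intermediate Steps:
$\left(\frac{1}{48307 + 31703} + \sqrt{S - 23944}\right) \left(-2640 - 20029\right) = \left(\frac{1}{48307 + 31703} + \sqrt{12460 - 23944}\right) \left(-2640 - 20029\right) = \left(\frac{1}{80010} + \sqrt{-11484}\right) \left(-22669\right) = \left(\frac{1}{80010} + 6 i \sqrt{319}\right) \left(-22669\right) = - \frac{22669}{80010} - 136014 i \sqrt{319}$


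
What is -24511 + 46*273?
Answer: -11953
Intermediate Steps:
-24511 + 46*273 = -24511 + 12558 = -11953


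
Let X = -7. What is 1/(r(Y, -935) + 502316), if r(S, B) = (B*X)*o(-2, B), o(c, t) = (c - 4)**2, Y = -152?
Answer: 1/737936 ≈ 1.3551e-6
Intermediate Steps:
o(c, t) = (-4 + c)**2
r(S, B) = -252*B (r(S, B) = (B*(-7))*(-4 - 2)**2 = -7*B*(-6)**2 = -7*B*36 = -252*B)
1/(r(Y, -935) + 502316) = 1/(-252*(-935) + 502316) = 1/(235620 + 502316) = 1/737936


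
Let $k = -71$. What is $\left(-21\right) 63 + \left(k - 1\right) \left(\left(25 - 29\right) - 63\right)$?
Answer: $3501$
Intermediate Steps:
$\left(-21\right) 63 + \left(k - 1\right) \left(\left(25 - 29\right) - 63\right) = \left(-21\right) 63 + \left(-71 - 1\right) \left(\left(25 - 29\right) - 63\right) = -1323 - 72 \left(-4 - 63\right) = -1323 - -4824 = -1323 + 4824 = 3501$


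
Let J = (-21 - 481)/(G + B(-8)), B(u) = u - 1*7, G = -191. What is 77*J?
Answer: 19327/103 ≈ 187.64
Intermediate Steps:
B(u) = -7 + u (B(u) = u - 7 = -7 + u)
J = 251/103 (J = (-21 - 481)/(-191 + (-7 - 8)) = -502/(-191 - 15) = -502/(-206) = -502*(-1/206) = 251/103 ≈ 2.4369)
77*J = 77*(251/103) = 19327/103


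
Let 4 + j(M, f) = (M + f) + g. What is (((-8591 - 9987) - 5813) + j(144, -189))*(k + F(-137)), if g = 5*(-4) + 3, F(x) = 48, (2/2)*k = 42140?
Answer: -1031791916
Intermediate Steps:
k = 42140
g = -17 (g = -20 + 3 = -17)
j(M, f) = -21 + M + f (j(M, f) = -4 + ((M + f) - 17) = -4 + (-17 + M + f) = -21 + M + f)
(((-8591 - 9987) - 5813) + j(144, -189))*(k + F(-137)) = (((-8591 - 9987) - 5813) + (-21 + 144 - 189))*(42140 + 48) = ((-18578 - 5813) - 66)*42188 = (-24391 - 66)*42188 = -24457*42188 = -1031791916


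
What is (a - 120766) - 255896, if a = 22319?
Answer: -354343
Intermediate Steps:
(a - 120766) - 255896 = (22319 - 120766) - 255896 = -98447 - 255896 = -354343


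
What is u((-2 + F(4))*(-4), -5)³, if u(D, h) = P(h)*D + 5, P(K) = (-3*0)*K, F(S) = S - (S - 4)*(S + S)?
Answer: 125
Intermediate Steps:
F(S) = S - 2*S*(-4 + S) (F(S) = S - (-4 + S)*2*S = S - 2*S*(-4 + S))
P(K) = 0 (P(K) = 0*K = 0)
u(D, h) = 5 (u(D, h) = 0*D + 5 = 0 + 5 = 5)
u((-2 + F(4))*(-4), -5)³ = 5³ = 125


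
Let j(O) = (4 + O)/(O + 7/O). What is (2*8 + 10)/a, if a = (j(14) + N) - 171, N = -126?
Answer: -754/8577 ≈ -0.087909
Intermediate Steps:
j(O) = (4 + O)/(O + 7/O)
a = -8577/29 (a = (14*(4 + 14)/(7 + 14²) - 126) - 171 = (14*18/(7 + 196) - 126) - 171 = (14*18/203 - 126) - 171 = (14*(1/203)*18 - 126) - 171 = (36/29 - 126) - 171 = -3618/29 - 171 = -8577/29 ≈ -295.76)
(2*8 + 10)/a = (2*8 + 10)/(-8577/29) = (16 + 10)*(-29/8577) = 26*(-29/8577) = -754/8577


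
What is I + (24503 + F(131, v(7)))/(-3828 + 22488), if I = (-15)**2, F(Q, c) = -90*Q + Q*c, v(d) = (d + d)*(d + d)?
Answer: 4236889/18660 ≈ 227.06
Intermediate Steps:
v(d) = 4*d**2 (v(d) = (2*d)*(2*d) = 4*d**2)
I = 225
I + (24503 + F(131, v(7)))/(-3828 + 22488) = 225 + (24503 + 131*(-90 + 4*7**2))/(-3828 + 22488) = 225 + (24503 + 131*(-90 + 4*49))/18660 = 225 + (24503 + 131*(-90 + 196))*(1/18660) = 225 + (24503 + 131*106)*(1/18660) = 225 + (24503 + 13886)*(1/18660) = 225 + 38389*(1/18660) = 225 + 38389/18660 = 4236889/18660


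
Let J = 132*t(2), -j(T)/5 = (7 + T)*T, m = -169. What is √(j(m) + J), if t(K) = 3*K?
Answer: 3*I*√15122 ≈ 368.91*I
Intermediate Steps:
j(T) = -5*T*(7 + T) (j(T) = -5*(7 + T)*T = -5*T*(7 + T))
J = 792 (J = 132*(3*2) = 132*6 = 792)
√(j(m) + J) = √(-5*(-169)*(7 - 169) + 792) = √(-5*(-169)*(-162) + 792) = √(-136890 + 792) = √(-136098) = 3*I*√15122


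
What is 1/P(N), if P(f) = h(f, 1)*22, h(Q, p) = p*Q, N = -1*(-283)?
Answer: 1/6226 ≈ 0.00016062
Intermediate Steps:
N = 283
h(Q, p) = Q*p
P(f) = 22*f (P(f) = (f*1)*22 = f*22 = 22*f)
1/P(N) = 1/(22*283) = 1/6226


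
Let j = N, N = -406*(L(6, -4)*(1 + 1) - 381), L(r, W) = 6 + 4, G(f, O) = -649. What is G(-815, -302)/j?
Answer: -649/146566 ≈ -0.0044280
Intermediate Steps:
L(r, W) = 10
N = 146566 (N = -406*(10*(1 + 1) - 381) = -406*(10*2 - 381) = -406*(20 - 381) = -406*(-361) = 146566)
j = 146566
G(-815, -302)/j = -649/146566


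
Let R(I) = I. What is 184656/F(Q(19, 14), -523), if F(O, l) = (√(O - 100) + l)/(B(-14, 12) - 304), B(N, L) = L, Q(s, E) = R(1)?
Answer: 7049981424/68407 + 40439664*I*√11/68407 ≈ 1.0306e+5 + 1960.7*I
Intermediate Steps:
Q(s, E) = 1
F(O, l) = -l/292 - √(-100 + O)/292 (F(O, l) = (√(O - 100) + l)/(12 - 304) = (√(-100 + O) + l)/(-292) = (l + √(-100 + O))*(-1/292) = -l/292 - √(-100 + O)/292)
184656/F(Q(19, 14), -523) = 184656/(-1/292*(-523) - √(-100 + 1)/292) = 184656/(523/292 - 3*I*√11/292)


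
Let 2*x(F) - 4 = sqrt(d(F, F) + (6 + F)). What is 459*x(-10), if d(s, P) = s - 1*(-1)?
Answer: 918 + 459*I*sqrt(13)/2 ≈ 918.0 + 827.47*I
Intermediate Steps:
d(s, P) = 1 + s (d(s, P) = s + 1 = 1 + s)
x(F) = 2 + sqrt(7 + 2*F)/2 (x(F) = 2 + sqrt((1 + F) + (6 + F))/2 = 2 + sqrt(7 + 2*F)/2)
459*x(-10) = 459*(2 + sqrt(7 + 2*(-10))/2) = 459*(2 + sqrt(7 - 20)/2) = 459*(2 + sqrt(-13)/2) = 459*(2 + (I*sqrt(13))/2) = 459*(2 + I*sqrt(13)/2) = 918 + 459*I*sqrt(13)/2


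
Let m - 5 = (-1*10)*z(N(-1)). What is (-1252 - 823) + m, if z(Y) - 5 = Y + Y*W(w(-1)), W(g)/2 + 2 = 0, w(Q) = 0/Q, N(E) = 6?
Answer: -1940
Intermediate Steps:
w(Q) = 0
W(g) = -4 (W(g) = -4 + 2*0 = -4 + 0 = -4)
z(Y) = 5 - 3*Y (z(Y) = 5 + (Y + Y*(-4)) = 5 + (Y - 4*Y) = 5 - 3*Y)
m = 135 (m = 5 + (-1*10)*(5 - 3*6) = 5 - 10*(5 - 18) = 5 - 10*(-13) = 5 + 130 = 135)
(-1252 - 823) + m = (-1252 - 823) + 135 = -2075 + 135 = -1940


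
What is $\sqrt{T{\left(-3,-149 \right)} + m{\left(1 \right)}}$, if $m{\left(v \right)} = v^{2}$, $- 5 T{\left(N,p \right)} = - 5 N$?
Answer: $i \sqrt{2} \approx 1.4142 i$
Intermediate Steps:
$T{\left(N,p \right)} = N$ ($T{\left(N,p \right)} = - \frac{\left(-5\right) N}{5} = N$)
$\sqrt{T{\left(-3,-149 \right)} + m{\left(1 \right)}} = \sqrt{-3 + 1^{2}} = \sqrt{-3 + 1} = \sqrt{-2} = i \sqrt{2}$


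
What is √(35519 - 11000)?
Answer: √24519 ≈ 156.59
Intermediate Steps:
√(35519 - 11000) = √24519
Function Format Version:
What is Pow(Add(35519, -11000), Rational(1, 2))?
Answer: Pow(24519, Rational(1, 2)) ≈ 156.59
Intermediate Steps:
Pow(Add(35519, -11000), Rational(1, 2)) = Pow(24519, Rational(1, 2))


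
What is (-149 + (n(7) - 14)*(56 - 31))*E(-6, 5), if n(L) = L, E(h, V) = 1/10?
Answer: -162/5 ≈ -32.400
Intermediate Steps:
E(h, V) = ⅒
(-149 + (n(7) - 14)*(56 - 31))*E(-6, 5) = (-149 + (7 - 14)*(56 - 31))*(⅒) = (-149 - 7*25)*(⅒) = (-149 - 175)*(⅒) = -324*⅒ = -162/5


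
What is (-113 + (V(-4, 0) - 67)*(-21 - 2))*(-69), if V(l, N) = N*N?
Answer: -98532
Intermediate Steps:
V(l, N) = N**2
(-113 + (V(-4, 0) - 67)*(-21 - 2))*(-69) = (-113 + (0**2 - 67)*(-21 - 2))*(-69) = (-113 + (0 - 67)*(-23))*(-69) = (-113 - 67*(-23))*(-69) = (-113 + 1541)*(-69) = 1428*(-69) = -98532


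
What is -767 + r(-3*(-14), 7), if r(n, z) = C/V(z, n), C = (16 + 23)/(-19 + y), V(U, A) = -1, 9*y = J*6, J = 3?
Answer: -13000/17 ≈ -764.71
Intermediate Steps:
y = 2 (y = (3*6)/9 = (⅑)*18 = 2)
C = -39/17 (C = (16 + 23)/(-19 + 2) = 39/(-17) = 39*(-1/17) = -39/17 ≈ -2.2941)
r(n, z) = 39/17 (r(n, z) = -39/17/(-1) = -39/17*(-1) = 39/17)
-767 + r(-3*(-14), 7) = -767 + 39/17 = -13000/17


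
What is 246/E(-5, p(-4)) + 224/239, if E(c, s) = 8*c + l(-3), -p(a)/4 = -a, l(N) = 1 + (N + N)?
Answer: -16238/3585 ≈ -4.5294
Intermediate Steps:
l(N) = 1 + 2*N
p(a) = 4*a (p(a) = -(-4)*a = 4*a)
E(c, s) = -5 + 8*c (E(c, s) = 8*c + (1 + 2*(-3)) = 8*c + (1 - 6) = 8*c - 5 = -5 + 8*c)
246/E(-5, p(-4)) + 224/239 = 246/(-5 + 8*(-5)) + 224/239 = 246/(-5 - 40) + 224*(1/239) = 246/(-45) + 224/239 = 246*(-1/45) + 224/239 = -82/15 + 224/239 = -16238/3585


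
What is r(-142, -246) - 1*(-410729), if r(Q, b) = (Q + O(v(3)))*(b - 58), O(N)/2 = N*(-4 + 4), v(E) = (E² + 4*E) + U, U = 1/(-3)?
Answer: 453897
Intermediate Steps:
U = -⅓ ≈ -0.33333
v(E) = -⅓ + E² + 4*E (v(E) = (E² + 4*E) - ⅓ = -⅓ + E² + 4*E)
O(N) = 0 (O(N) = 2*(N*(-4 + 4)) = 2*(N*0) = 2*0 = 0)
r(Q, b) = Q*(-58 + b) (r(Q, b) = (Q + 0)*(b - 58) = Q*(-58 + b))
r(-142, -246) - 1*(-410729) = -142*(-58 - 246) - 1*(-410729) = -142*(-304) + 410729 = 43168 + 410729 = 453897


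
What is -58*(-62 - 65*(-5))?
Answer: -15254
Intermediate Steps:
-58*(-62 - 65*(-5)) = -58*(-62 + 325) = -58*263 = -15254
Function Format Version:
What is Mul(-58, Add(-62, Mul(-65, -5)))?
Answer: -15254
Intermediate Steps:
Mul(-58, Add(-62, Mul(-65, -5))) = Mul(-58, Add(-62, 325)) = Mul(-58, 263) = -15254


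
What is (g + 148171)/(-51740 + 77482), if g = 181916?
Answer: 330087/25742 ≈ 12.823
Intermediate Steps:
(g + 148171)/(-51740 + 77482) = (181916 + 148171)/(-51740 + 77482) = 330087/25742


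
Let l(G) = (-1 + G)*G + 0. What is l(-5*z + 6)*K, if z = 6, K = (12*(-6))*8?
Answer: -345600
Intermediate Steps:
K = -576 (K = -72*8 = -576)
l(G) = G*(-1 + G) (l(G) = G*(-1 + G) + 0 = G*(-1 + G))
l(-5*z + 6)*K = ((-5*6 + 6)*(-1 + (-5*6 + 6)))*(-576) = ((-30 + 6)*(-1 + (-30 + 6)))*(-576) = -24*(-1 - 24)*(-576) = -24*(-25)*(-576) = 600*(-576) = -345600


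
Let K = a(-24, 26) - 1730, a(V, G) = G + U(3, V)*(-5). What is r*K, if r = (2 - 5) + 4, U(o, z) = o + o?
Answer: -1734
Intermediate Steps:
U(o, z) = 2*o
a(V, G) = -30 + G (a(V, G) = G + (2*3)*(-5) = G + 6*(-5) = G - 30 = -30 + G)
r = 1 (r = -3 + 4 = 1)
K = -1734 (K = (-30 + 26) - 1730 = -4 - 1730 = -1734)
r*K = 1*(-1734) = -1734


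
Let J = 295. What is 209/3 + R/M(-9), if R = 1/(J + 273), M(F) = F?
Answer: 356135/5112 ≈ 69.667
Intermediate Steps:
R = 1/568 (R = 1/(295 + 273) = 1/568 ≈ 0.0017606)
209/3 + R/M(-9) = 209/3 + (1/568)/(-9) = 209*(⅓) + (1/568)*(-⅑) = 209/3 - 1/5112 = 356135/5112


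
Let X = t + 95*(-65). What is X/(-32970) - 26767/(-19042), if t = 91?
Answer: 166393253/104635790 ≈ 1.5902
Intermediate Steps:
X = -6084 (X = 91 + 95*(-65) = 91 - 6175 = -6084)
X/(-32970) - 26767/(-19042) = -6084/(-32970) - 26767/(-19042) = -6084*(-1/32970) - 26767*(-1/19042) = 1014/5495 + 26767/19042 = 166393253/104635790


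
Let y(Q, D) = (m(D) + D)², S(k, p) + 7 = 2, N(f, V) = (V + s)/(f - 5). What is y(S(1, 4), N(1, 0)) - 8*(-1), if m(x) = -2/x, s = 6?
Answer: 289/36 ≈ 8.0278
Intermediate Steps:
N(f, V) = (6 + V)/(-5 + f) (N(f, V) = (V + 6)/(f - 5) = (6 + V)/(-5 + f))
S(k, p) = -5 (S(k, p) = -7 + 2 = -5)
y(Q, D) = (D - 2/D)² (y(Q, D) = (-2/D + D)² = (D - 2/D)²)
y(S(1, 4), N(1, 0)) - 8*(-1) = (-2 + ((6 + 0)/(-5 + 1))²)²/((6 + 0)/(-5 + 1))² - 8*(-1) = (-2 + (6/(-4))²)²/(6/(-4))² - 1*(-8) = (-2 + (-¼*6)²)²/(-¼*6)² + 8 = (-2 + (-3/2)²)²/(-3/2)² + 8 = 4*(-2 + 9/4)²/9 + 8 = 4*(¼)²/9 + 8 = (4/9)*(1/16) + 8 = 1/36 + 8 = 289/36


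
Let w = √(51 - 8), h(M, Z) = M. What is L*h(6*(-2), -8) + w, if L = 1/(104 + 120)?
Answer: -3/56 + √43 ≈ 6.5039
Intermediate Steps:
L = 1/224 ≈ 0.0044643
w = √43 ≈ 6.5574
L*h(6*(-2), -8) + w = (6*(-2))/224 + √43 = (1/224)*(-12) + √43 = -3/56 + √43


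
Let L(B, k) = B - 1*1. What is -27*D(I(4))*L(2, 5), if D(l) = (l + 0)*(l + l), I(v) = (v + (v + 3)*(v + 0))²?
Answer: -56623104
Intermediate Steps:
I(v) = (v + v*(3 + v))² (I(v) = (v + (3 + v)*v)² = (v + v*(3 + v))²)
L(B, k) = -1 + B (L(B, k) = B - 1 = -1 + B)
D(l) = 2*l² (D(l) = l*(2*l) = 2*l²)
-27*D(I(4))*L(2, 5) = -27*2*(4²*(4 + 4)²)²*(-1 + 2) = -27*2*(16*8²)² = -27*2*(16*64)² = -27*2*1024² = -27*2*1048576 = -56623104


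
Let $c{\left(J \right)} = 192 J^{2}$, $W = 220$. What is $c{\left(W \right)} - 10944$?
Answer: $9281856$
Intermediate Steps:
$c{\left(W \right)} - 10944 = 192 \cdot 220^{2} - 10944 = 192 \cdot 48400 - 10944 = 9292800 - 10944 = 9281856$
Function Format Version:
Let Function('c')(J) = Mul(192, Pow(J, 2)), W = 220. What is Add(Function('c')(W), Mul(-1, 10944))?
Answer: 9281856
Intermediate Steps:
Add(Function('c')(W), Mul(-1, 10944)) = Add(Mul(192, Pow(220, 2)), Mul(-1, 10944)) = Add(Mul(192, 48400), -10944) = Add(9292800, -10944) = 9281856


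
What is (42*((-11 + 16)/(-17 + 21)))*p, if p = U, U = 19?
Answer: 1995/2 ≈ 997.50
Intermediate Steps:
p = 19
(42*((-11 + 16)/(-17 + 21)))*p = (42*((-11 + 16)/(-17 + 21)))*19 = (42*(5/4))*19 = (105/2)*19 = 1995/2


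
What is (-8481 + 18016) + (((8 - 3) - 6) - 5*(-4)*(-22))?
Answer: 9094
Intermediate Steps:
(-8481 + 18016) + (((8 - 3) - 6) - 5*(-4)*(-22)) = 9535 + ((5 - 6) + 20*(-22)) = 9535 + (-1 - 440) = 9535 - 441 = 9094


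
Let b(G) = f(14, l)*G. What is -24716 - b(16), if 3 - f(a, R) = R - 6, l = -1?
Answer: -24876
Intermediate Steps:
f(a, R) = 9 - R (f(a, R) = 3 - (R - 6) = 3 - (-6 + R) = 3 + (6 - R) = 9 - R)
b(G) = 10*G (b(G) = (9 - 1*(-1))*G = (9 + 1)*G = 10*G)
-24716 - b(16) = -24716 - 10*16 = -24716 - 1*160 = -24716 - 160 = -24876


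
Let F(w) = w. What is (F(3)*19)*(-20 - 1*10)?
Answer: -1710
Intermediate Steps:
(F(3)*19)*(-20 - 1*10) = (3*19)*(-20 - 1*10) = 57*(-20 - 10) = 57*(-30) = -1710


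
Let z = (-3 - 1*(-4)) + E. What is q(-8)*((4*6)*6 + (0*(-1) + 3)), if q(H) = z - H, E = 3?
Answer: 1764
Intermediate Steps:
z = 4 (z = (-3 - 1*(-4)) + 3 = (-3 + 4) + 3 = 1 + 3 = 4)
q(H) = 4 - H
q(-8)*((4*6)*6 + (0*(-1) + 3)) = (4 - 1*(-8))*((4*6)*6 + (0*(-1) + 3)) = (4 + 8)*(24*6 + (0 + 3)) = 12*(144 + 3) = 12*147 = 1764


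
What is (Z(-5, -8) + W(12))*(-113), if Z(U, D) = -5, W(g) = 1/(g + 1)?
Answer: 7232/13 ≈ 556.31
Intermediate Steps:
W(g) = 1/(1 + g)
(Z(-5, -8) + W(12))*(-113) = (-5 + 1/(1 + 12))*(-113) = (-5 + 1/13)*(-113) = -64/13*(-113) = 7232/13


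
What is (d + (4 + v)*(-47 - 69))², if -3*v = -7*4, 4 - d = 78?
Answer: 23639044/9 ≈ 2.6266e+6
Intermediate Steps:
d = -74 (d = 4 - 1*78 = 4 - 78 = -74)
v = 28/3 (v = -(-7)*4/3 = -⅓*(-28) = 28/3 ≈ 9.3333)
(d + (4 + v)*(-47 - 69))² = (-74 + (4 + 28/3)*(-47 - 69))² = (-74 + (40/3)*(-116))² = (-74 - 4640/3)² = (-4862/3)² = 23639044/9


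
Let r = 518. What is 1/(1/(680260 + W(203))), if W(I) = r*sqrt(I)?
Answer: 680260 + 518*sqrt(203) ≈ 6.8764e+5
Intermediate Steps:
W(I) = 518*sqrt(I)
1/(1/(680260 + W(203))) = 1/(1/(680260 + 518*sqrt(203))) = 680260 + 518*sqrt(203)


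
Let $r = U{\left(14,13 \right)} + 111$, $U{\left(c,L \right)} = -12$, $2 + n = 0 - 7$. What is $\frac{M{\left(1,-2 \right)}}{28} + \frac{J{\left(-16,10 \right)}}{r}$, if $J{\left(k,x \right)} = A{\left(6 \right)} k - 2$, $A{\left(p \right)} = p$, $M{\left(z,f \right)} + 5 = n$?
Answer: $- \frac{295}{198} \approx -1.4899$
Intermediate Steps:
$n = -9$ ($n = -2 + \left(0 - 7\right) = -2 - 7 = -9$)
$M{\left(z,f \right)} = -14$ ($M{\left(z,f \right)} = -5 - 9 = -14$)
$r = 99$ ($r = -12 + 111 = 99$)
$J{\left(k,x \right)} = -2 + 6 k$ ($J{\left(k,x \right)} = 6 k - 2 = -2 + 6 k$)
$\frac{M{\left(1,-2 \right)}}{28} + \frac{J{\left(-16,10 \right)}}{r} = - \frac{14}{28} + \frac{-2 + 6 \left(-16\right)}{99} = \left(-14\right) \frac{1}{28} + \left(-2 - 96\right) \frac{1}{99} = - \frac{1}{2} - \frac{98}{99} = - \frac{295}{198}$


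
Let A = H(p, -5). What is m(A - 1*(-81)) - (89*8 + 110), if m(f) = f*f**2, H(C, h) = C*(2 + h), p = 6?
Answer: 249225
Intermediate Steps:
A = -18 (A = 6*(2 - 5) = 6*(-3) = -18)
m(f) = f**3
m(A - 1*(-81)) - (89*8 + 110) = (-18 - 1*(-81))**3 - (89*8 + 110) = (-18 + 81)**3 - (712 + 110) = 63**3 - 1*822 = 250047 - 822 = 249225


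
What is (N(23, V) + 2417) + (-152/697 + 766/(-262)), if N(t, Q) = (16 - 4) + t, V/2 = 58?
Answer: 223597901/91307 ≈ 2448.9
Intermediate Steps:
V = 116 (V = 2*58 = 116)
N(t, Q) = 12 + t
(N(23, V) + 2417) + (-152/697 + 766/(-262)) = ((12 + 23) + 2417) + (-152/697 + 766/(-262)) = (35 + 2417) + (-152*1/697 + 766*(-1/262)) = 2452 + (-152/697 - 383/131) = 2452 - 286863/91307 = 223597901/91307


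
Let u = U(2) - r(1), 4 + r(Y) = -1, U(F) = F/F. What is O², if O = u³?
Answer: 46656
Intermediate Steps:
U(F) = 1
r(Y) = -5 (r(Y) = -4 - 1 = -5)
u = 6 (u = 1 - 1*(-5) = 1 + 5 = 6)
O = 216 (O = 6³ = 216)
O² = 216² = 46656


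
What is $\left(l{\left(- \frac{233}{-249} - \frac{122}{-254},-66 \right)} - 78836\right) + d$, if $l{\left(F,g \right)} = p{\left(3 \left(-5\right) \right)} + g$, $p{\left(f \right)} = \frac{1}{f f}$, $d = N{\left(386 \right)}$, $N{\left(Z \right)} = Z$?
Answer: $- \frac{17666099}{225} \approx -78516.0$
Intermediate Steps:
$d = 386$
$p{\left(f \right)} = \frac{1}{f^{2}}$
$l{\left(F,g \right)} = \frac{1}{225} + g$
$\left(l{\left(- \frac{233}{-249} - \frac{122}{-254},-66 \right)} - 78836\right) + d = \left(\left(\frac{1}{225} - 66\right) - 78836\right) + 386 = \left(- \frac{14849}{225} - 78836\right) + 386 = - \frac{17752949}{225} + 386 = - \frac{17666099}{225}$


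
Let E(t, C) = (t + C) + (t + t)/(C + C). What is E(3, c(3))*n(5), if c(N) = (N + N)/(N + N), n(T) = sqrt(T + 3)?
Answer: 14*sqrt(2) ≈ 19.799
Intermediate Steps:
n(T) = sqrt(3 + T)
c(N) = 1 (c(N) = (2*N)/((2*N)) = (2*N)*(1/(2*N)) = 1)
E(t, C) = C + t + t/C (E(t, C) = (C + t) + (2*t)/((2*C)) = (C + t) + (2*t)*(1/(2*C)) = (C + t) + t/C = C + t + t/C)
E(3, c(3))*n(5) = (1 + 3 + 3/1)*sqrt(3 + 5) = (1 + 3 + 3*1)*sqrt(8) = (1 + 3 + 3)*(2*sqrt(2)) = 7*(2*sqrt(2)) = 14*sqrt(2)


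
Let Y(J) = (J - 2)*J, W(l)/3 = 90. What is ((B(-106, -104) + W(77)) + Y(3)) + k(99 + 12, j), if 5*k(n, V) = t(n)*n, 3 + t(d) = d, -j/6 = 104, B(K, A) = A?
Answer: 12833/5 ≈ 2566.6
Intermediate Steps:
W(l) = 270 (W(l) = 3*90 = 270)
j = -624 (j = -6*104 = -624)
t(d) = -3 + d
Y(J) = J*(-2 + J) (Y(J) = (-2 + J)*J = J*(-2 + J))
k(n, V) = n*(-3 + n)/5 (k(n, V) = ((-3 + n)*n)/5 = (n*(-3 + n))/5 = n*(-3 + n)/5)
((B(-106, -104) + W(77)) + Y(3)) + k(99 + 12, j) = ((-104 + 270) + 3*(-2 + 3)) + (99 + 12)*(-3 + (99 + 12))/5 = (166 + 3*1) + (⅕)*111*(-3 + 111) = (166 + 3) + (⅕)*111*108 = 169 + 11988/5 = 12833/5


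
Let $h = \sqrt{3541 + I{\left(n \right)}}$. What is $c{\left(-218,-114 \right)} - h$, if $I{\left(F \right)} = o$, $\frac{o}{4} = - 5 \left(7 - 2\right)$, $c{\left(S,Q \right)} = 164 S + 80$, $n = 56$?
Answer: $-35672 - \sqrt{3441} \approx -35731.0$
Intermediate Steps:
$c{\left(S,Q \right)} = 80 + 164 S$
$o = -100$ ($o = 4 \left(- 5 \left(7 - 2\right)\right) = 4 \left(\left(-5\right) 5\right) = 4 \left(-25\right) = -100$)
$I{\left(F \right)} = -100$
$h = \sqrt{3441}$ ($h = \sqrt{3541 - 100} = \sqrt{3441} \approx 58.66$)
$c{\left(-218,-114 \right)} - h = \left(80 + 164 \left(-218\right)\right) - \sqrt{3441} = \left(80 - 35752\right) - \sqrt{3441} = -35672 - \sqrt{3441}$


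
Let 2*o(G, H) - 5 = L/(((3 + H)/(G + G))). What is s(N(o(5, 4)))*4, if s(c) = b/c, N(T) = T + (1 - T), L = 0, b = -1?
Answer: -4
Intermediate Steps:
o(G, H) = 5/2 (o(G, H) = 5/2 + (0/(((3 + H)/(G + G))))/2 = 5/2 + (0/(((3 + H)/((2*G)))))/2 = 5/2 + (0/(((3 + H)*(1/(2*G)))))/2 = 5/2 + (0/(((3 + H)/(2*G))))/2 = 5/2 + (0*(2*G/(3 + H)))/2 = 5/2 + (½)*0 = 5/2 + 0 = 5/2)
N(T) = 1
s(c) = -1/c
s(N(o(5, 4)))*4 = -1/1*4 = -1*1*4 = -1*4 = -4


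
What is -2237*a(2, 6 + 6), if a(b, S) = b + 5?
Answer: -15659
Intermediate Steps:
a(b, S) = 5 + b
-2237*a(2, 6 + 6) = -2237*(5 + 2) = -2237*7 = -15659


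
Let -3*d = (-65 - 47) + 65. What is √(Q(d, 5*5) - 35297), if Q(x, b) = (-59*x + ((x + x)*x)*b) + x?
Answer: I*√215401/3 ≈ 154.7*I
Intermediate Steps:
d = 47/3 (d = -((-65 - 47) + 65)/3 = -(-112 + 65)/3 = -⅓*(-47) = 47/3 ≈ 15.667)
Q(x, b) = -58*x + 2*b*x² (Q(x, b) = (-59*x + ((2*x)*x)*b) + x = (-59*x + (2*x²)*b) + x = (-59*x + 2*b*x²) + x = -58*x + 2*b*x²)
√(Q(d, 5*5) - 35297) = √(2*(47/3)*(-29 + (5*5)*(47/3)) - 35297) = √(2*(47/3)*(-29 + 25*(47/3)) - 35297) = √(2*(47/3)*(-29 + 1175/3) - 35297) = √(2*(47/3)*(1088/3) - 35297) = √(102272/9 - 35297) = √(-215401/9) = I*√215401/3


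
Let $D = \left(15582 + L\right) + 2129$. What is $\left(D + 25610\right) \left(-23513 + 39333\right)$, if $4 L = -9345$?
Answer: $648378745$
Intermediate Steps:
$L = - \frac{9345}{4}$ ($L = \frac{1}{4} \left(-9345\right) = - \frac{9345}{4} \approx -2336.3$)
$D = \frac{61499}{4}$ ($D = \left(15582 - \frac{9345}{4}\right) + 2129 = \frac{52983}{4} + 2129 = \frac{61499}{4} \approx 15375.0$)
$\left(D + 25610\right) \left(-23513 + 39333\right) = \left(\frac{61499}{4} + 25610\right) \left(-23513 + 39333\right) = \frac{163939}{4} \cdot 15820 = 648378745$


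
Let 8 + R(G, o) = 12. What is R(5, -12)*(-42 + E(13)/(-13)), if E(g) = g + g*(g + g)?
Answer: -276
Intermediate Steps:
R(G, o) = 4 (R(G, o) = -8 + 12 = 4)
E(g) = g + 2*g² (E(g) = g + g*(2*g) = g + 2*g²)
R(5, -12)*(-42 + E(13)/(-13)) = 4*(-42 + (13*(1 + 2*13))/(-13)) = 4*(-42 + (13*(1 + 26))*(-1/13)) = 4*(-42 + (13*27)*(-1/13)) = 4*(-42 + 351*(-1/13)) = 4*(-42 - 27) = 4*(-69) = -276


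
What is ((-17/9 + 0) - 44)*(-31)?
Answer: 12803/9 ≈ 1422.6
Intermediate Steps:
((-17/9 + 0) - 44)*(-31) = (-17/9 - 44)*(-31) = -413/9*(-31) = 12803/9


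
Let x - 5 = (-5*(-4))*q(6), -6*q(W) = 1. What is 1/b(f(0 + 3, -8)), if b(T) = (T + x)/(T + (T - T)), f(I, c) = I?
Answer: 9/14 ≈ 0.64286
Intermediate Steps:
q(W) = -⅙ (q(W) = -⅙*1 = -⅙)
x = 5/3 (x = 5 - 5*(-4)*(-⅙) = 5 + 20*(-⅙) = 5 - 10/3 = 5/3 ≈ 1.6667)
b(T) = (5/3 + T)/T (b(T) = (T + 5/3)/(T + (T - T)) = (5/3 + T)/(T + 0) = (5/3 + T)/T)
1/b(f(0 + 3, -8)) = 1/((5/3 + (0 + 3))/(0 + 3)) = 1/((5/3 + 3)/3) = 1/((⅓)*(14/3)) = 1/(14/9) = 9/14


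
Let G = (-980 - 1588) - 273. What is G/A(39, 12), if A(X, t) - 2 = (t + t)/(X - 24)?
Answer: -4735/6 ≈ -789.17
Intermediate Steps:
A(X, t) = 2 + 2*t/(-24 + X) (A(X, t) = 2 + (t + t)/(X - 24) = 2 + (2*t)/(-24 + X) = 2 + 2*t/(-24 + X))
G = -2841 (G = -2568 - 273 = -2841)
G/A(39, 12) = -2841*(-24 + 39)/(2*(-24 + 39 + 12)) = -2841/(2*27/15) = -2841/(2*(1/15)*27) = -2841/18/5 = -2841*5/18 = -4735/6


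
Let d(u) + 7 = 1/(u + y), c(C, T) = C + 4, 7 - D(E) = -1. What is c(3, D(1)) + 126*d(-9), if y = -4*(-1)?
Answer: -4501/5 ≈ -900.20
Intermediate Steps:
D(E) = 8 (D(E) = 7 - 1*(-1) = 7 + 1 = 8)
y = 4
c(C, T) = 4 + C
d(u) = -7 + 1/(4 + u) (d(u) = -7 + 1/(u + 4) = -7 + 1/(4 + u))
c(3, D(1)) + 126*d(-9) = (4 + 3) + 126*((-27 - 7*(-9))/(4 - 9)) = 7 + 126*((-27 + 63)/(-5)) = 7 + 126*(-1/5*36) = 7 + 126*(-36/5) = 7 - 4536/5 = -4501/5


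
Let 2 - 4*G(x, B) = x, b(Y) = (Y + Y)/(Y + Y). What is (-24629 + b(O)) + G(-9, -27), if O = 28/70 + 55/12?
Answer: -98501/4 ≈ -24625.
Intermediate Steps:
O = 299/60 (O = 28*(1/70) + 55*(1/12) = ⅖ + 55/12 = 299/60 ≈ 4.9833)
b(Y) = 1 (b(Y) = (2*Y)/((2*Y)) = (2*Y)*(1/(2*Y)) = 1)
G(x, B) = ½ - x/4
(-24629 + b(O)) + G(-9, -27) = (-24629 + 1) + (½ - ¼*(-9)) = -24628 + (½ + 9/4) = -24628 + 11/4 = -98501/4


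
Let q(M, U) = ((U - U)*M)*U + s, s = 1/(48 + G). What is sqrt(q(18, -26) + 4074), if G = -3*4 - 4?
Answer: sqrt(260738)/8 ≈ 63.828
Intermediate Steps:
G = -16 (G = -12 - 4 = -16)
s = 1/32 (s = 1/(48 - 16) = 1/32 ≈ 0.031250)
q(M, U) = 1/32 (q(M, U) = ((U - U)*M)*U + 1/32 = (0*M)*U + 1/32 = 0*U + 1/32 = 0 + 1/32 = 1/32)
sqrt(q(18, -26) + 4074) = sqrt(1/32 + 4074) = sqrt(130369/32) = sqrt(260738)/8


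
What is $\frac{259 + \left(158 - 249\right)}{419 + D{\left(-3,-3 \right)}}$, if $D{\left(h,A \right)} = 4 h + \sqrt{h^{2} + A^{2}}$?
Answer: $\frac{68376}{165631} - \frac{504 \sqrt{2}}{165631} \approx 0.40852$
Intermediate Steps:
$D{\left(h,A \right)} = \sqrt{A^{2} + h^{2}} + 4 h$ ($D{\left(h,A \right)} = 4 h + \sqrt{A^{2} + h^{2}} = \sqrt{A^{2} + h^{2}} + 4 h$)
$\frac{259 + \left(158 - 249\right)}{419 + D{\left(-3,-3 \right)}} = \frac{259 + \left(158 - 249\right)}{419 + \left(\sqrt{\left(-3\right)^{2} + \left(-3\right)^{2}} + 4 \left(-3\right)\right)} = \frac{259 - 91}{419 - \left(12 - \sqrt{9 + 9}\right)} = \frac{168}{419 - \left(12 - \sqrt{18}\right)} = \frac{168}{419 - \left(12 - 3 \sqrt{2}\right)} = \frac{168}{407 + 3 \sqrt{2}}$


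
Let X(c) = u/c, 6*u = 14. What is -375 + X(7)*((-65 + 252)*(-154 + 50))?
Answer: -20573/3 ≈ -6857.7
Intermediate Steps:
u = 7/3 (u = (⅙)*14 = 7/3 ≈ 2.3333)
X(c) = 7/(3*c)
-375 + X(7)*((-65 + 252)*(-154 + 50)) = -375 + ((7/3)/7)*((-65 + 252)*(-154 + 50)) = -375 + ((7/3)*(⅐))*(187*(-104)) = -375 + (⅓)*(-19448) = -375 - 19448/3 = -20573/3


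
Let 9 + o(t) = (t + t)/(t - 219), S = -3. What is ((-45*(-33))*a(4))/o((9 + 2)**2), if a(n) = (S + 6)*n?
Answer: -436590/281 ≈ -1553.7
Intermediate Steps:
o(t) = -9 + 2*t/(-219 + t) (o(t) = -9 + (t + t)/(t - 219) = -9 + (2*t)/(-219 + t) = -9 + 2*t/(-219 + t))
a(n) = 3*n (a(n) = (-3 + 6)*n = 3*n)
((-45*(-33))*a(4))/o((9 + 2)**2) = ((-45*(-33))*(3*4))/(((1971 - 7*(9 + 2)**2)/(-219 + (9 + 2)**2))) = (1485*12)/(((1971 - 7*11**2)/(-219 + 11**2))) = 17820/(((1971 - 7*121)/(-219 + 121))) = 17820/(((1971 - 847)/(-98))) = 17820/((-1/98*1124)) = 17820/(-562/49) = 17820*(-49/562) = -436590/281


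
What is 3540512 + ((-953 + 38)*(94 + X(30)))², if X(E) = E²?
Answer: 827211980612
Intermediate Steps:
3540512 + ((-953 + 38)*(94 + X(30)))² = 3540512 + ((-953 + 38)*(94 + 30²))² = 3540512 + (-915*(94 + 900))² = 3540512 + (-915*994)² = 3540512 + (-909510)² = 3540512 + 827208440100 = 827211980612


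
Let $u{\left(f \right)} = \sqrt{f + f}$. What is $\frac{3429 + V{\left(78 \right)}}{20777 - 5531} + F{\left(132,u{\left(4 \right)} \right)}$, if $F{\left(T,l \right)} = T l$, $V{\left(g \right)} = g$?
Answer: $\frac{167}{726} + 264 \sqrt{2} \approx 373.58$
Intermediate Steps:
$u{\left(f \right)} = \sqrt{2} \sqrt{f}$ ($u{\left(f \right)} = \sqrt{2 f} = \sqrt{2} \sqrt{f}$)
$\frac{3429 + V{\left(78 \right)}}{20777 - 5531} + F{\left(132,u{\left(4 \right)} \right)} = \frac{3429 + 78}{20777 - 5531} + 132 \sqrt{2} \sqrt{4} = \frac{3507}{15246} + 132 \sqrt{2} \cdot 2 = 3507 \cdot \frac{1}{15246} + 132 \cdot 2 \sqrt{2} = \frac{167}{726} + 264 \sqrt{2}$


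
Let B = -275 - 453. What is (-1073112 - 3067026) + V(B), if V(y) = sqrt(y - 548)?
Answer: -4140138 + 2*I*sqrt(319) ≈ -4.1401e+6 + 35.721*I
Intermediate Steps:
B = -728
V(y) = sqrt(-548 + y)
(-1073112 - 3067026) + V(B) = (-1073112 - 3067026) + sqrt(-548 - 728) = -4140138 + sqrt(-1276) = -4140138 + 2*I*sqrt(319)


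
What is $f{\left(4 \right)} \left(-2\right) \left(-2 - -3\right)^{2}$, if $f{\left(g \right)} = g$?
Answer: $-8$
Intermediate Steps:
$f{\left(4 \right)} \left(-2\right) \left(-2 - -3\right)^{2} = 4 \left(-2\right) \left(-2 - -3\right)^{2} = - 8 \left(-2 + 3\right)^{2} = - 8 \cdot 1^{2} = \left(-8\right) 1 = -8$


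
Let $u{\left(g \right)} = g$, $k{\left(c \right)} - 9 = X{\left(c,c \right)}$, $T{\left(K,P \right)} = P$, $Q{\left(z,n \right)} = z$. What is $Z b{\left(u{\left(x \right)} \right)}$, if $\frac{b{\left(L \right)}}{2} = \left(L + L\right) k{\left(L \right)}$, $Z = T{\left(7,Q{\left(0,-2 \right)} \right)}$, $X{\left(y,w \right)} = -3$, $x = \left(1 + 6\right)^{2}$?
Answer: $0$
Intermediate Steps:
$x = 49$ ($x = 7^{2} = 49$)
$k{\left(c \right)} = 6$ ($k{\left(c \right)} = 9 - 3 = 6$)
$Z = 0$
$b{\left(L \right)} = 24 L$ ($b{\left(L \right)} = 2 \left(L + L\right) 6 = 2 \cdot 2 L 6 = 2 \cdot 12 L = 24 L$)
$Z b{\left(u{\left(x \right)} \right)} = 0 \cdot 24 \cdot 49 = 0 \cdot 1176 = 0$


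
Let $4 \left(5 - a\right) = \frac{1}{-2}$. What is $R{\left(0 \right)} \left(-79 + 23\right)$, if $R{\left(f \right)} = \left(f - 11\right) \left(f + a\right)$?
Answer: $3157$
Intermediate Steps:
$a = \frac{41}{8}$ ($a = 5 - \frac{1}{4 \left(-2\right)} = 5 - - \frac{1}{8} = 5 + \frac{1}{8} = \frac{41}{8} \approx 5.125$)
$R{\left(f \right)} = \left(-11 + f\right) \left(\frac{41}{8} + f\right)$ ($R{\left(f \right)} = \left(f - 11\right) \left(f + \frac{41}{8}\right) = \left(-11 + f\right) \left(\frac{41}{8} + f\right)$)
$R{\left(0 \right)} \left(-79 + 23\right) = \left(- \frac{451}{8} + 0^{2} - 0\right) \left(-79 + 23\right) = \left(- \frac{451}{8} + 0 + 0\right) \left(-56\right) = \left(- \frac{451}{8}\right) \left(-56\right) = 3157$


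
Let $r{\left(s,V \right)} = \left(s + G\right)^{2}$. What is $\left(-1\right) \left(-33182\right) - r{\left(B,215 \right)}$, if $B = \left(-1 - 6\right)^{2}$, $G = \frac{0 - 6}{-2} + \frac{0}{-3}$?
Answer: $30478$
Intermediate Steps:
$G = 3$ ($G = \left(0 - 6\right) \left(- \frac{1}{2}\right) + 0 \left(- \frac{1}{3}\right) = \left(-6\right) \left(- \frac{1}{2}\right) + 0 = 3 + 0 = 3$)
$B = 49$ ($B = \left(-7\right)^{2} = 49$)
$r{\left(s,V \right)} = \left(3 + s\right)^{2}$ ($r{\left(s,V \right)} = \left(s + 3\right)^{2} = \left(3 + s\right)^{2}$)
$\left(-1\right) \left(-33182\right) - r{\left(B,215 \right)} = \left(-1\right) \left(-33182\right) - \left(3 + 49\right)^{2} = 33182 - 52^{2} = 33182 - 2704 = 30478$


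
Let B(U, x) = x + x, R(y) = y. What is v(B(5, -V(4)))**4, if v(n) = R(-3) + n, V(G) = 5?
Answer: 28561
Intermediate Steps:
B(U, x) = 2*x
v(n) = -3 + n
v(B(5, -V(4)))**4 = (-3 + 2*(-1*5))**4 = (-3 + 2*(-5))**4 = (-3 - 10)**4 = (-13)**4 = 28561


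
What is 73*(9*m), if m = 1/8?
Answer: 657/8 ≈ 82.125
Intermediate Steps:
m = 1/8 ≈ 0.12500
73*(9*m) = 73*(9*(1/8)) = 73*(9/8) = 657/8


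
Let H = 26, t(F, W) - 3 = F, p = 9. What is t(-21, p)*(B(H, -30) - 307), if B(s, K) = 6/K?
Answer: 27648/5 ≈ 5529.6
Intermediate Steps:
t(F, W) = 3 + F
t(-21, p)*(B(H, -30) - 307) = (3 - 21)*(6/(-30) - 307) = -18*(6*(-1/30) - 307) = -18*(-1/5 - 307) = -18*(-1536/5) = 27648/5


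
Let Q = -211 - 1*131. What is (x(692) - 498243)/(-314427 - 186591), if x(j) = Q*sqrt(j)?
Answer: 166081/167006 + 114*sqrt(173)/83503 ≈ 1.0124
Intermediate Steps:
Q = -342 (Q = -211 - 131 = -342)
x(j) = -342*sqrt(j)
(x(692) - 498243)/(-314427 - 186591) = (-684*sqrt(173) - 498243)/(-314427 - 186591) = (-684*sqrt(173) - 498243)/(-501018) = (-684*sqrt(173) - 498243)*(-1/501018) = (-498243 - 684*sqrt(173))*(-1/501018) = 166081/167006 + 114*sqrt(173)/83503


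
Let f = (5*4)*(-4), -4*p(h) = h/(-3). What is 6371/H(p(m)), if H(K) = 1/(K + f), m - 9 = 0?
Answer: -2019607/4 ≈ -5.0490e+5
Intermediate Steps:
m = 9 (m = 9 + 0 = 9)
p(h) = h/12 (p(h) = -h/(4*(-3)) = -h*(-1)/(4*3) = -(-1)*h/12 = h/12)
f = -80 (f = 20*(-4) = -80)
H(K) = 1/(-80 + K) (H(K) = 1/(K - 80) = 1/(-80 + K))
6371/H(p(m)) = 6371/(1/(-80 + (1/12)*9)) = 6371/(1/(-80 + 3/4)) = 6371/(1/(-317/4)) = 6371/(-4/317) = 6371*(-317/4) = -2019607/4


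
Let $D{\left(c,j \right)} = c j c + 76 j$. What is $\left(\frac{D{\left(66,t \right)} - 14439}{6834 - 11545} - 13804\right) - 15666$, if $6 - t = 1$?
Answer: $- \frac{19834413}{673} \approx -29472.0$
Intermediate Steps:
$t = 5$ ($t = 6 - 1 = 5$)
$D{\left(c,j \right)} = 76 j + j c^{2}$ ($D{\left(c,j \right)} = j c^{2} + 76 j = 76 j + j c^{2}$)
$\left(\frac{D{\left(66,t \right)} - 14439}{6834 - 11545} - 13804\right) - 15666 = \left(\frac{5 \left(76 + 66^{2}\right) - 14439}{6834 - 11545} - 13804\right) - 15666 = \left(\frac{5 \left(76 + 4356\right) - 14439}{-4711} - 13804\right) - 15666 = \left(\left(5 \cdot 4432 - 14439\right) \left(- \frac{1}{4711}\right) - 13804\right) - 15666 = \left(\left(22160 - 14439\right) \left(- \frac{1}{4711}\right) - 13804\right) - 15666 = \left(7721 \left(- \frac{1}{4711}\right) - 13804\right) - 15666 = \left(- \frac{1103}{673} - 13804\right) - 15666 = - \frac{9291195}{673} - 15666 = - \frac{19834413}{673}$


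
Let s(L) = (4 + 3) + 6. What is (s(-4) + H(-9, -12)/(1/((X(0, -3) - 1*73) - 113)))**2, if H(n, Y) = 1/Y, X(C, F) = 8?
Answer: 27889/36 ≈ 774.69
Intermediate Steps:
s(L) = 13 (s(L) = 7 + 6 = 13)
(s(-4) + H(-9, -12)/(1/((X(0, -3) - 1*73) - 113)))**2 = (13 + 1/((-12)*(1/((8 - 1*73) - 113))))**2 = (13 - 1/(12*(1/((8 - 73) - 113))))**2 = (13 - 1/(12*(1/(-65 - 113))))**2 = (13 - 1/(12*(1/(-178))))**2 = (13 - 1/(12*(-1/178)))**2 = (13 - 1/12*(-178))**2 = (13 + 89/6)**2 = (167/6)**2 = 27889/36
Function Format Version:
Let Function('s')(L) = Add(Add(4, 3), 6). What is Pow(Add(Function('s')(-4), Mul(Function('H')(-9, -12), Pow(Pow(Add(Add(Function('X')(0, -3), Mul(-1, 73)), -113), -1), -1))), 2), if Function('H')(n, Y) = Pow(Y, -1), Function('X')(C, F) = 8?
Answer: Rational(27889, 36) ≈ 774.69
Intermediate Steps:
Function('s')(L) = 13 (Function('s')(L) = Add(7, 6) = 13)
Pow(Add(Function('s')(-4), Mul(Function('H')(-9, -12), Pow(Pow(Add(Add(Function('X')(0, -3), Mul(-1, 73)), -113), -1), -1))), 2) = Pow(Add(13, Mul(Pow(-12, -1), Pow(Pow(Add(Add(8, Mul(-1, 73)), -113), -1), -1))), 2) = Pow(Add(13, Mul(Rational(-1, 12), Pow(Pow(Add(Add(8, -73), -113), -1), -1))), 2) = Pow(Add(13, Mul(Rational(-1, 12), Pow(Pow(Add(-65, -113), -1), -1))), 2) = Pow(Add(13, Mul(Rational(-1, 12), Pow(Pow(-178, -1), -1))), 2) = Pow(Add(13, Mul(Rational(-1, 12), Pow(Rational(-1, 178), -1))), 2) = Pow(Add(13, Mul(Rational(-1, 12), -178)), 2) = Pow(Add(13, Rational(89, 6)), 2) = Pow(Rational(167, 6), 2) = Rational(27889, 36)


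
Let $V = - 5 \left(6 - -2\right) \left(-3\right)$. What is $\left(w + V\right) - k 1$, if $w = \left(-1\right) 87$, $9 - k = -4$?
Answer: $-429$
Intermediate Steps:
$k = 13$ ($k = 9 - -4 = 9 + 4 = 13$)
$w = -87$
$V = 120$ ($V = - 5 \left(6 + 2\right) \left(-3\right) = \left(-5\right) 8 \left(-3\right) = \left(-40\right) \left(-3\right) = 120$)
$\left(w + V\right) - k 1 = \left(-87 + 120\right) \left(-1\right) 13 \cdot 1 = 33 \left(\left(-13\right) 1\right) = 33 \left(-13\right) = -429$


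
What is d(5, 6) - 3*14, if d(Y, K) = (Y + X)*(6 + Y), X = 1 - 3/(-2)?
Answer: 81/2 ≈ 40.500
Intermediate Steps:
X = 5/2 (X = 1 - 3*(-½) = 1 + 3/2 = 5/2 ≈ 2.5000)
d(Y, K) = (6 + Y)*(5/2 + Y) (d(Y, K) = (Y + 5/2)*(6 + Y) = (5/2 + Y)*(6 + Y) = (6 + Y)*(5/2 + Y))
d(5, 6) - 3*14 = (15 + 5² + (17/2)*5) - 3*14 = (15 + 25 + 85/2) - 42 = 165/2 - 42 = 81/2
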